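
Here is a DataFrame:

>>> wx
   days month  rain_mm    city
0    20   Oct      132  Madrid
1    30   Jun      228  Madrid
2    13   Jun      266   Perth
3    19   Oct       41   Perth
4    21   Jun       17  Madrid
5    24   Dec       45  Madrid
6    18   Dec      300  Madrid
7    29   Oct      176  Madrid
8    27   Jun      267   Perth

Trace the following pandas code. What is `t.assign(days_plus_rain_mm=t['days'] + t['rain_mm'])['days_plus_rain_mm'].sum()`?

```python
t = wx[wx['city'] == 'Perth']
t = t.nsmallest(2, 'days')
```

339

filter rows where city == 'Perth':
   days month  rain_mm   city
2    13   Jun      266  Perth
3    19   Oct       41  Perth
8    27   Jun      267  Perth
take 2 rows with smallest days:
   days month  rain_mm   city
2    13   Jun      266  Perth
3    19   Oct       41  Perth
add column days_plus_rain_mm = t['days'] + t['rain_mm']:
   days month  rain_mm   city  days_plus_rain_mm
2    13   Jun      266  Perth                279
3    19   Oct       41  Perth                 60
The sum of column 'days_plus_rain_mm' is 339.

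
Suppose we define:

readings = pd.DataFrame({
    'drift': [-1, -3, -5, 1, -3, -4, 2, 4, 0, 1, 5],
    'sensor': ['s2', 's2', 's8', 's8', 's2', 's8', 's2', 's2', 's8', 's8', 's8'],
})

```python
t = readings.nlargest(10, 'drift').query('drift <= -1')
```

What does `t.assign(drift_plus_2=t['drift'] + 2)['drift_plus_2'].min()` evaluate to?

-2

take 10 rows with largest drift:
    drift sensor
10      5     s8
7       4     s2
6       2     s2
3       1     s8
9       1     s8
8       0     s8
0      -1     s2
1      -3     s2
4      -3     s2
5      -4     s8
filter rows where drift <= -1:
   drift sensor
0     -1     s2
1     -3     s2
4     -3     s2
5     -4     s8
add column drift_plus_2 = t['drift'] + 2:
   drift sensor  drift_plus_2
0     -1     s2             1
1     -3     s2            -1
4     -3     s2            -1
5     -4     s8            -2
Reading off the min of column 'drift_plus_2', we get -2.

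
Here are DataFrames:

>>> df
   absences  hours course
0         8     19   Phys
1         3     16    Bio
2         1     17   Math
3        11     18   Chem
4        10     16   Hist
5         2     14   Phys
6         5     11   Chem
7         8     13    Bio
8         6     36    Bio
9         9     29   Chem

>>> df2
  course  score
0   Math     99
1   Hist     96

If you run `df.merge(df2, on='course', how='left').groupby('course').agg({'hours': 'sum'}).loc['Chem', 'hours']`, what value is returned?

58

merge on 'course' (how='left') → 10 rows:
   absences  hours course  score
0         8     19   Phys    NaN
1         3     16    Bio    NaN
2         1     17   Math   99.0
3        11     18   Chem    NaN
4        10     16   Hist   96.0
5         2     14   Phys    NaN
6         5     11   Chem    NaN
7         8     13    Bio    NaN
8         6     36    Bio    NaN
9         9     29   Chem    NaN
group by course, sum of hours:
        hours
course       
Bio        65
Chem       58
Hist       16
Math       17
Phys       33
Reading off the value at row 'Chem', column 'hours', we get 58.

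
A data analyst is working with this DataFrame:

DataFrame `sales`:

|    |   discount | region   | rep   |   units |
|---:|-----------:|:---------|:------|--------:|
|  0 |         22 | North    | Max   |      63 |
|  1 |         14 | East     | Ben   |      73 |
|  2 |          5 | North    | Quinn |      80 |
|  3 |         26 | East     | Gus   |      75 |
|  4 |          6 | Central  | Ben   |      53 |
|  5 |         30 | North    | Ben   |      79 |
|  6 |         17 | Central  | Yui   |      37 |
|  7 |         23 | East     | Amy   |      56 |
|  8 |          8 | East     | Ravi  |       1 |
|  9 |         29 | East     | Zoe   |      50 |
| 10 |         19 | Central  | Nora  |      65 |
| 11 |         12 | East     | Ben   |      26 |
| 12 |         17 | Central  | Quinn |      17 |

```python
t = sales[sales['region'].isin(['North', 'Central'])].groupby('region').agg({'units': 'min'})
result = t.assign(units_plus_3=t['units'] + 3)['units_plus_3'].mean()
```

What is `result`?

filter rows where region in ['North', 'Central']:
    discount   region    rep  units
0         22    North    Max     63
2          5    North  Quinn     80
4          6  Central    Ben     53
5         30    North    Ben     79
6         17  Central    Yui     37
10        19  Central   Nora     65
12        17  Central  Quinn     17
group by region, min of units:
         units
region        
Central     17
North       63
add column units_plus_3 = t['units'] + 3:
         units  units_plus_3
region                      
Central     17            20
North       63            66

43.0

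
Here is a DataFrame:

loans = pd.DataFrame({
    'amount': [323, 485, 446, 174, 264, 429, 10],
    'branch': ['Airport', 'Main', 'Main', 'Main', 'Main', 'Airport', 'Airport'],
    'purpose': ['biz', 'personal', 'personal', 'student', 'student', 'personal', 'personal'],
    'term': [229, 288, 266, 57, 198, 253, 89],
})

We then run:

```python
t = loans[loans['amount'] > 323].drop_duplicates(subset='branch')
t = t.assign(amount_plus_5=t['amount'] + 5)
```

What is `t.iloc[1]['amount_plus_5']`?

filter rows where amount > 323:
   amount   branch   purpose  term
1     485     Main  personal   288
2     446     Main  personal   266
5     429  Airport  personal   253
drop duplicate branch (keep=first):
   amount   branch   purpose  term
1     485     Main  personal   288
5     429  Airport  personal   253
add column amount_plus_5 = t['amount'] + 5:
   amount   branch   purpose  term  amount_plus_5
1     485     Main  personal   288            490
5     429  Airport  personal   253            434
Hence 434.

434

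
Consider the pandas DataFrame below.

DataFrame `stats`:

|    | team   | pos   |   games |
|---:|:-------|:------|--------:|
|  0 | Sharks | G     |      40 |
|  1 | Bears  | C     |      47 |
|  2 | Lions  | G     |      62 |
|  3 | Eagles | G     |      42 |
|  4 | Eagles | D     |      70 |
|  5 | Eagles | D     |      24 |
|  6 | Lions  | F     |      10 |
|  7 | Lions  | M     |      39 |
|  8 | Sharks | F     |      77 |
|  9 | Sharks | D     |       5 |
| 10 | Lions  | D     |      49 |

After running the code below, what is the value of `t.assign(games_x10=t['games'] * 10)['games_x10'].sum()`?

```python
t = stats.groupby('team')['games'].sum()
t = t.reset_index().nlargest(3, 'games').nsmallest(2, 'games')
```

group by team, sum of games:
team
Bears      47
Eagles    136
Lions     160
Sharks    122
Name: games, dtype: int64
reset_index():
     team  games
0   Bears     47
1  Eagles    136
2   Lions    160
3  Sharks    122
take 3 rows with largest games:
     team  games
2   Lions    160
1  Eagles    136
3  Sharks    122
take 2 rows with smallest games:
     team  games
3  Sharks    122
1  Eagles    136
add column games_x10 = t['games'] * 10:
     team  games  games_x10
3  Sharks    122       1220
1  Eagles    136       1360
The sum of column 'games_x10' is 2580.

2580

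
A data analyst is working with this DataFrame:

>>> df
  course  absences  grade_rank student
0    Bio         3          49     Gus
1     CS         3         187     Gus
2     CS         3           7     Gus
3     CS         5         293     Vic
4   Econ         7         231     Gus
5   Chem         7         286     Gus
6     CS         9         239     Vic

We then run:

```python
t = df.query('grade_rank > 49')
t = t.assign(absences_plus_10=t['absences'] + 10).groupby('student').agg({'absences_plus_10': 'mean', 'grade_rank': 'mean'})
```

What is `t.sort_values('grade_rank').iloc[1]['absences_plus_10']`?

17.0

filter rows where grade_rank > 49:
  course  absences  grade_rank student
1     CS         3         187     Gus
3     CS         5         293     Vic
4   Econ         7         231     Gus
5   Chem         7         286     Gus
6     CS         9         239     Vic
add column absences_plus_10 = t['absences'] + 10:
  course  absences  grade_rank student  absences_plus_10
1     CS         3         187     Gus                13
3     CS         5         293     Vic                15
4   Econ         7         231     Gus                17
5   Chem         7         286     Gus                17
6     CS         9         239     Vic                19
group by student: mean(absences_plus_10), mean(grade_rank):
         absences_plus_10  grade_rank
student                              
Gus             15.666667  234.666667
Vic             17.000000  266.000000
sort by grade_rank:
         absences_plus_10  grade_rank
student                              
Gus             15.666667  234.666667
Vic             17.000000  266.000000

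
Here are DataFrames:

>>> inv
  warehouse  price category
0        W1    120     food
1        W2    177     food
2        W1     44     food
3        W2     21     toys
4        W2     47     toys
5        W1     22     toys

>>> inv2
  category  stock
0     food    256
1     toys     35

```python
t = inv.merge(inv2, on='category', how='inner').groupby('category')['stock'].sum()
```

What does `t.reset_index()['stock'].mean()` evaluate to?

merge on 'category' (how='inner') → 6 rows:
  warehouse  price category  stock
0        W1    120     food    256
1        W2    177     food    256
2        W1     44     food    256
3        W2     21     toys     35
4        W2     47     toys     35
5        W1     22     toys     35
group by category, sum of stock:
category
food    768
toys    105
Name: stock, dtype: int64
reset_index():
  category  stock
0     food    768
1     toys    105
mean of column 'stock' → 436.5

436.5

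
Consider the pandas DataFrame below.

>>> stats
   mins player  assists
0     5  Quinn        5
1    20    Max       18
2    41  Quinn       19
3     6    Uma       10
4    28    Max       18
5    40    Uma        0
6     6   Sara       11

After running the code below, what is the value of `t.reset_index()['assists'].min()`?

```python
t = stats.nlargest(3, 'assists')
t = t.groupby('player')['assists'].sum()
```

19

take 3 rows with largest assists:
   mins player  assists
2    41  Quinn       19
1    20    Max       18
4    28    Max       18
group by player, sum of assists:
player
Max      36
Quinn    19
Name: assists, dtype: int64
reset_index():
  player  assists
0    Max       36
1  Quinn       19
Then the min of column 'assists': 19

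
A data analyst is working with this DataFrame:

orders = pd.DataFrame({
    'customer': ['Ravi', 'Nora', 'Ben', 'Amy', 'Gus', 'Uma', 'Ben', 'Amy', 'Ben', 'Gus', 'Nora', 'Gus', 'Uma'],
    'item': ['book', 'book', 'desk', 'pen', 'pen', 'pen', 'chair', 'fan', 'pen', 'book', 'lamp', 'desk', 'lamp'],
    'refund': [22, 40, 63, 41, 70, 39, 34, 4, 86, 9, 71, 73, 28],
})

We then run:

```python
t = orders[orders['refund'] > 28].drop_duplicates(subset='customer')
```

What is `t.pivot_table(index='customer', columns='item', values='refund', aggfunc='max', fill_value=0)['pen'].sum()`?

150

filter rows where refund > 28:
   customer   item  refund
1      Nora   book      40
2       Ben   desk      63
3       Amy    pen      41
4       Gus    pen      70
5       Uma    pen      39
6       Ben  chair      34
8       Ben    pen      86
10     Nora   lamp      71
11      Gus   desk      73
drop duplicate customer (keep=first):
  customer  item  refund
1     Nora  book      40
2      Ben  desk      63
3      Amy   pen      41
4      Gus   pen      70
5      Uma   pen      39
pivot: rows=customer, cols=item, max(refund):
item      book  desk  pen
customer                 
Amy          0     0   41
Ben          0    63    0
Gus          0     0   70
Nora        40     0    0
Uma          0     0   39
Then the sum of column 'pen': 150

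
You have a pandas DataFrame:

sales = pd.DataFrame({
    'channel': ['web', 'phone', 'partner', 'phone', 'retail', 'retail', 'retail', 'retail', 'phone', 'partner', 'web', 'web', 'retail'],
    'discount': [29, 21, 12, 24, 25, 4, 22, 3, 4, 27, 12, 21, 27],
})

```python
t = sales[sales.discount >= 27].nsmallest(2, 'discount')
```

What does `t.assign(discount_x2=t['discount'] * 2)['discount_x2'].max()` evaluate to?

54

filter rows where discount >= 27:
    channel  discount
0       web        29
9   partner        27
12   retail        27
take 2 rows with smallest discount:
    channel  discount
9   partner        27
12   retail        27
add column discount_x2 = t['discount'] * 2:
    channel  discount  discount_x2
9   partner        27           54
12   retail        27           54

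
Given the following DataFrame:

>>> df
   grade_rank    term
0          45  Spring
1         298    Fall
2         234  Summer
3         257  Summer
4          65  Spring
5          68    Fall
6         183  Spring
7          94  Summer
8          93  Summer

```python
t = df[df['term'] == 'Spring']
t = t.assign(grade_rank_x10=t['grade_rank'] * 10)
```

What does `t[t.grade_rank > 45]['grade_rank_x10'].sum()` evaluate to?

2480

filter rows where term == 'Spring':
   grade_rank    term
0          45  Spring
4          65  Spring
6         183  Spring
add column grade_rank_x10 = t['grade_rank'] * 10:
   grade_rank    term  grade_rank_x10
0          45  Spring             450
4          65  Spring             650
6         183  Spring            1830
filter rows where grade_rank > 45:
   grade_rank    term  grade_rank_x10
4          65  Spring             650
6         183  Spring            1830
sum of column 'grade_rank_x10' → 2480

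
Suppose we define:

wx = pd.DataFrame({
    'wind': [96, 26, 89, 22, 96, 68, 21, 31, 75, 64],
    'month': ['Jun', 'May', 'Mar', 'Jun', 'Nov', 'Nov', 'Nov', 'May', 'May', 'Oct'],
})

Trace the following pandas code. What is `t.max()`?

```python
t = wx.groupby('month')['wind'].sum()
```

185

group by month, sum of wind:
month
Jun    118
Mar     89
May    132
Nov    185
Oct     64
Name: wind, dtype: int64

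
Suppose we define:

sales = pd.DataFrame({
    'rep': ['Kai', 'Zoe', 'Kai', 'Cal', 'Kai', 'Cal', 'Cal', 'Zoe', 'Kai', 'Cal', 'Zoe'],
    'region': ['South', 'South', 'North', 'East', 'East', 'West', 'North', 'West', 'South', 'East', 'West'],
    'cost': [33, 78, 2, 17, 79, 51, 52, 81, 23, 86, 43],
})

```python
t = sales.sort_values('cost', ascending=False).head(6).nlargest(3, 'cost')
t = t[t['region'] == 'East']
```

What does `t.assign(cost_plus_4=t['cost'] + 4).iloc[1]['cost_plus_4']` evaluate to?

83

sort by cost descending:
    rep region  cost
9   Cal   East    86
7   Zoe   West    81
4   Kai   East    79
1   Zoe  South    78
6   Cal  North    52
5   Cal   West    51
10  Zoe   West    43
0   Kai  South    33
8   Kai  South    23
3   Cal   East    17
2   Kai  North     2
take first 6 rows:
   rep region  cost
9  Cal   East    86
7  Zoe   West    81
4  Kai   East    79
1  Zoe  South    78
6  Cal  North    52
5  Cal   West    51
take 3 rows with largest cost:
   rep region  cost
9  Cal   East    86
7  Zoe   West    81
4  Kai   East    79
filter rows where region == 'East':
   rep region  cost
9  Cal   East    86
4  Kai   East    79
add column cost_plus_4 = t['cost'] + 4:
   rep region  cost  cost_plus_4
9  Cal   East    86           90
4  Kai   East    79           83
Hence 83.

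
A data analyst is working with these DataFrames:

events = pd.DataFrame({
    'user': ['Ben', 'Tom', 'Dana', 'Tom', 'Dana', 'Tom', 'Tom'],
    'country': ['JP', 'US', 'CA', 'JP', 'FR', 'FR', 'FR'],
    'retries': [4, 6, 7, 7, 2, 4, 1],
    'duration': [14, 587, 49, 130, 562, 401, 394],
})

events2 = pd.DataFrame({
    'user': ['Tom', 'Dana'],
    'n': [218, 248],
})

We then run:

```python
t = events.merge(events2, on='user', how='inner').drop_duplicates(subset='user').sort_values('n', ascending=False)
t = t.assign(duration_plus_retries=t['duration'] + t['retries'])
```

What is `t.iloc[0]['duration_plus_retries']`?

merge on 'user' (how='inner') → 6 rows:
   user country  retries  duration    n
0   Tom      US        6       587  218
1  Dana      CA        7        49  248
2   Tom      JP        7       130  218
3  Dana      FR        2       562  248
4   Tom      FR        4       401  218
5   Tom      FR        1       394  218
drop duplicate user (keep=first):
   user country  retries  duration    n
0   Tom      US        6       587  218
1  Dana      CA        7        49  248
sort by n descending:
   user country  retries  duration    n
1  Dana      CA        7        49  248
0   Tom      US        6       587  218
add column duration_plus_retries = t['duration'] + t['retries']:
   user country  retries  duration    n  duration_plus_retries
1  Dana      CA        7        49  248                     56
0   Tom      US        6       587  218                    593

56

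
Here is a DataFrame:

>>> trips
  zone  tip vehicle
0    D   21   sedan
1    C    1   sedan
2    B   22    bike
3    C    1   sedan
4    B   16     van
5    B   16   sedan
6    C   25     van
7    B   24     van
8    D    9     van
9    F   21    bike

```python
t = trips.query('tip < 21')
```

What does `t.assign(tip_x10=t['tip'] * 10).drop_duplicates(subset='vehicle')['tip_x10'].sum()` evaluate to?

filter rows where tip < 21:
  zone  tip vehicle
1    C    1   sedan
3    C    1   sedan
4    B   16     van
5    B   16   sedan
8    D    9     van
add column tip_x10 = t['tip'] * 10:
  zone  tip vehicle  tip_x10
1    C    1   sedan       10
3    C    1   sedan       10
4    B   16     van      160
5    B   16   sedan      160
8    D    9     van       90
drop duplicate vehicle (keep=first):
  zone  tip vehicle  tip_x10
1    C    1   sedan       10
4    B   16     van      160
Then the sum of column 'tip_x10': 170

170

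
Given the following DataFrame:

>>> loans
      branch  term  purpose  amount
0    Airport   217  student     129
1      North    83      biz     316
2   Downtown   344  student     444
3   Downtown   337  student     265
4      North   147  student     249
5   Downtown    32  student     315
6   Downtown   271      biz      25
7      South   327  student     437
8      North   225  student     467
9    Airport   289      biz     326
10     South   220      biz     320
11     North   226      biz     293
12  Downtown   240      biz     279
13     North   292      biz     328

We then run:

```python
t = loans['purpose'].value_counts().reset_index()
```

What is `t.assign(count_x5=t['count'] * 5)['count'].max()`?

value_counts of purpose:
purpose
student    7
biz        7
Name: count, dtype: int64
reset_index():
   purpose  count
0  student      7
1      biz      7
add column count_x5 = t['count'] * 5:
   purpose  count  count_x5
0  student      7        35
1      biz      7        35
Finally, max of column 'count' = 7.

7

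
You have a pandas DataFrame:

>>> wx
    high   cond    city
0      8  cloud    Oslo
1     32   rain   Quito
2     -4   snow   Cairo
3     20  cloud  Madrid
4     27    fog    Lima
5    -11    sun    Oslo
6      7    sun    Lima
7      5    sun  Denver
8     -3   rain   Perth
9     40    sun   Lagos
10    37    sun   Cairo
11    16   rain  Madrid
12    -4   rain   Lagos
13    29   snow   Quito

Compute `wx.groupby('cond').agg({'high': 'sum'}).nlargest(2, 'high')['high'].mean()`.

group by cond, sum of high:
       high
cond       
cloud    28
fog      27
rain     41
snow     25
sun      78
take 2 rows with largest high:
      high
cond      
sun     78
rain    41
Hence 59.5.

59.5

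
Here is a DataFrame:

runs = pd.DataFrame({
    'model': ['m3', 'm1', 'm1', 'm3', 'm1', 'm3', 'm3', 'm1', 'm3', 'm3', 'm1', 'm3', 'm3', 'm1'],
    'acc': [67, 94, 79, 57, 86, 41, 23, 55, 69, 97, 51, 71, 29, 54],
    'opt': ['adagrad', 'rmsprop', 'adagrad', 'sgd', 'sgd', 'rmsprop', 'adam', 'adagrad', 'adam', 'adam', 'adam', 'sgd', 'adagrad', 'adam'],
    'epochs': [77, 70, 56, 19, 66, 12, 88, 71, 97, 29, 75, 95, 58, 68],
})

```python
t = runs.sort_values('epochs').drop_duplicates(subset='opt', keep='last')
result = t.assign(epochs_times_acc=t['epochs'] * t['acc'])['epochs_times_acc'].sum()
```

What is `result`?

25177

sort by epochs:
   model  acc      opt  epochs
5     m3   41  rmsprop      12
3     m3   57      sgd      19
9     m3   97     adam      29
2     m1   79  adagrad      56
12    m3   29  adagrad      58
4     m1   86      sgd      66
13    m1   54     adam      68
1     m1   94  rmsprop      70
7     m1   55  adagrad      71
10    m1   51     adam      75
0     m3   67  adagrad      77
6     m3   23     adam      88
11    m3   71      sgd      95
8     m3   69     adam      97
drop duplicate opt (keep=last):
   model  acc      opt  epochs
1     m1   94  rmsprop      70
0     m3   67  adagrad      77
11    m3   71      sgd      95
8     m3   69     adam      97
add column epochs_times_acc = t['epochs'] * t['acc']:
   model  acc      opt  epochs  epochs_times_acc
1     m1   94  rmsprop      70              6580
0     m3   67  adagrad      77              5159
11    m3   71      sgd      95              6745
8     m3   69     adam      97              6693
Finally, sum of column 'epochs_times_acc' = 25177.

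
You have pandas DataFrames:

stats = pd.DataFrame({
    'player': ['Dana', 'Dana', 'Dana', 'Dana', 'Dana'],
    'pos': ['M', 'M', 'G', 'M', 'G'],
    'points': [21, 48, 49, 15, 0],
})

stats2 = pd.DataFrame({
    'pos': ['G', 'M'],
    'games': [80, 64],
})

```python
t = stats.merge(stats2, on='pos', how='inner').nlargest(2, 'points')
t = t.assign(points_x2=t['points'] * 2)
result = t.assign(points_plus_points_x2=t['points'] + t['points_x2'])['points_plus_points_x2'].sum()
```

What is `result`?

merge on 'pos' (how='inner') → 5 rows:
  player pos  points  games
0   Dana   M      21     64
1   Dana   M      48     64
2   Dana   G      49     80
3   Dana   M      15     64
4   Dana   G       0     80
take 2 rows with largest points:
  player pos  points  games
2   Dana   G      49     80
1   Dana   M      48     64
add column points_x2 = t['points'] * 2:
  player pos  points  games  points_x2
2   Dana   G      49     80         98
1   Dana   M      48     64         96
add column points_plus_points_x2 = t['points'] + t['points_x2']:
  player pos  points  games  points_x2  points_plus_points_x2
2   Dana   G      49     80         98                    147
1   Dana   M      48     64         96                    144

291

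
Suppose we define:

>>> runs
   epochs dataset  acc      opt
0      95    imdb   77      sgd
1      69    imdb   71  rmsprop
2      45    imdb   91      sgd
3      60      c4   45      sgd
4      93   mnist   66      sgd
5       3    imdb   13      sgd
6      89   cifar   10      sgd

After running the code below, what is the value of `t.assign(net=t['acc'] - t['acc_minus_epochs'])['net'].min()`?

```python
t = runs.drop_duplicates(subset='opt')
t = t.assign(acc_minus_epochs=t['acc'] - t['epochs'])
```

69

drop duplicate opt (keep=first):
   epochs dataset  acc      opt
0      95    imdb   77      sgd
1      69    imdb   71  rmsprop
add column acc_minus_epochs = t['acc'] - t['epochs']:
   epochs dataset  acc      opt  acc_minus_epochs
0      95    imdb   77      sgd               -18
1      69    imdb   71  rmsprop                 2
add column net = t['acc'] - t['acc_minus_epochs']:
   epochs dataset  acc      opt  acc_minus_epochs  net
0      95    imdb   77      sgd               -18   95
1      69    imdb   71  rmsprop                 2   69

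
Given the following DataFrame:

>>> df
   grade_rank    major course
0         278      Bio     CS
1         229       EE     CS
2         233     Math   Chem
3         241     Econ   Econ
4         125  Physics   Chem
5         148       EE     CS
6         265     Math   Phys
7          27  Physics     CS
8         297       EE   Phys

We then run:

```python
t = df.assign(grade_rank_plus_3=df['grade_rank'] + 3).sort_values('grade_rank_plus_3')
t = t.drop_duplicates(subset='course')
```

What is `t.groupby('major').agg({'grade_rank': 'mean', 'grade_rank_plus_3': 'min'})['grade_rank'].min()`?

76.0

add column grade_rank_plus_3 = df['grade_rank'] + 3:
   grade_rank    major course  grade_rank_plus_3
0         278      Bio     CS                281
1         229       EE     CS                232
2         233     Math   Chem                236
3         241     Econ   Econ                244
4         125  Physics   Chem                128
5         148       EE     CS                151
6         265     Math   Phys                268
7          27  Physics     CS                 30
8         297       EE   Phys                300
sort by grade_rank_plus_3:
   grade_rank    major course  grade_rank_plus_3
7          27  Physics     CS                 30
4         125  Physics   Chem                128
5         148       EE     CS                151
1         229       EE     CS                232
2         233     Math   Chem                236
3         241     Econ   Econ                244
6         265     Math   Phys                268
0         278      Bio     CS                281
8         297       EE   Phys                300
drop duplicate course (keep=first):
   grade_rank    major course  grade_rank_plus_3
7          27  Physics     CS                 30
4         125  Physics   Chem                128
3         241     Econ   Econ                244
6         265     Math   Phys                268
group by major: mean(grade_rank), min(grade_rank_plus_3):
         grade_rank  grade_rank_plus_3
major                                 
Econ          241.0                244
Math          265.0                268
Physics        76.0                 30
Taking the min of column 'grade_rank' gives 76.0.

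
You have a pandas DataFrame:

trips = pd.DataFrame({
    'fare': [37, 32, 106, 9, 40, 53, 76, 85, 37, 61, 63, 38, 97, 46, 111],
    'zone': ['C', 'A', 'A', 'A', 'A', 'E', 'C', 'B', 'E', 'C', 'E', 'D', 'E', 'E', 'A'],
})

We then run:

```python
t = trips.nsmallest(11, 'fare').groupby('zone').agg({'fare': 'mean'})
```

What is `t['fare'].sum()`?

take 11 rows with smallest fare:
    fare zone
3      9    A
1     32    A
0     37    C
8     37    E
11    38    D
4     40    A
13    46    E
5     53    E
9     61    C
10    63    E
6     76    C
group by zone, mean of fare:
       fare
zone       
A     27.00
C     58.00
D     38.00
E     49.75
Reading off the sum of column 'fare', we get 172.75.

172.75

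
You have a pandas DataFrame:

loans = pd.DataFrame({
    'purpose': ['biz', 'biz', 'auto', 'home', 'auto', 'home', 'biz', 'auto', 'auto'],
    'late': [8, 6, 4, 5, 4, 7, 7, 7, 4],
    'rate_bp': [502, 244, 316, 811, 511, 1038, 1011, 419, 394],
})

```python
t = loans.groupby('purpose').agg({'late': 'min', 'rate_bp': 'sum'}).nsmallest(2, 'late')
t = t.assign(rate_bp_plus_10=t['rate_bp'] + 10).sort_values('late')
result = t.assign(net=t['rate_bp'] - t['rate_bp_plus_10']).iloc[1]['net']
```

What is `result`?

-10

group by purpose: min(late), sum(rate_bp):
         late  rate_bp
purpose               
auto        4     1640
biz         6     1757
home        5     1849
take 2 rows with smallest late:
         late  rate_bp
purpose               
auto        4     1640
home        5     1849
add column rate_bp_plus_10 = t['rate_bp'] + 10:
         late  rate_bp  rate_bp_plus_10
purpose                                
auto        4     1640             1650
home        5     1849             1859
sort by late:
         late  rate_bp  rate_bp_plus_10
purpose                                
auto        4     1640             1650
home        5     1849             1859
add column net = t['rate_bp'] - t['rate_bp_plus_10']:
         late  rate_bp  rate_bp_plus_10  net
purpose                                     
auto        4     1640             1650  -10
home        5     1849             1859  -10
So iloc[1]['net'] = -10.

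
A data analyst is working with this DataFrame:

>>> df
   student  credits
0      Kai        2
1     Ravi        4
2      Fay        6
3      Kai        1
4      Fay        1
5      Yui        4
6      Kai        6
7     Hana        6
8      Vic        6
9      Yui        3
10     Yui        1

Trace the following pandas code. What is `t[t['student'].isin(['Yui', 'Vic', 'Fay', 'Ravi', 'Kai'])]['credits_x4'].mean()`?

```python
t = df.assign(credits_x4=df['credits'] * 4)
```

add column credits_x4 = df['credits'] * 4:
   student  credits  credits_x4
0      Kai        2           8
1     Ravi        4          16
2      Fay        6          24
3      Kai        1           4
4      Fay        1           4
5      Yui        4          16
6      Kai        6          24
7     Hana        6          24
8      Vic        6          24
9      Yui        3          12
10     Yui        1           4
filter rows where student in ['Yui', 'Vic', 'Fay', 'Ravi', 'Kai']:
   student  credits  credits_x4
0      Kai        2           8
1     Ravi        4          16
2      Fay        6          24
3      Kai        1           4
4      Fay        1           4
5      Yui        4          16
6      Kai        6          24
8      Vic        6          24
9      Yui        3          12
10     Yui        1           4
Finally, mean of column 'credits_x4' = 13.6.

13.6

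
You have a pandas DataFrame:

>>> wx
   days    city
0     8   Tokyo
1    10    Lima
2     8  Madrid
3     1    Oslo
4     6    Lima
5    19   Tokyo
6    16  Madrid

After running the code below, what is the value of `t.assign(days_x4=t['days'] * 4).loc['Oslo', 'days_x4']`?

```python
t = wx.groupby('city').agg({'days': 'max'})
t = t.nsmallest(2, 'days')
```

group by city, max of days:
        days
city        
Lima      10
Madrid    16
Oslo       1
Tokyo     19
take 2 rows with smallest days:
      days
city      
Oslo     1
Lima    10
add column days_x4 = t['days'] * 4:
      days  days_x4
city               
Oslo     1        4
Lima    10       40

4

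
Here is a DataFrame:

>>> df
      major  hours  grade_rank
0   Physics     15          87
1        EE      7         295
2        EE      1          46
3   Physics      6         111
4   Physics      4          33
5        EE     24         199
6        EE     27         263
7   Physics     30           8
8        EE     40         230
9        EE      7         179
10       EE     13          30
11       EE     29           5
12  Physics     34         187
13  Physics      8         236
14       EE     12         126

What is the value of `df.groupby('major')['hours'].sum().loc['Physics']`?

group by major, sum of hours:
major
EE         160
Physics     97
Name: hours, dtype: int64
So loc['Physics'] = 97.

97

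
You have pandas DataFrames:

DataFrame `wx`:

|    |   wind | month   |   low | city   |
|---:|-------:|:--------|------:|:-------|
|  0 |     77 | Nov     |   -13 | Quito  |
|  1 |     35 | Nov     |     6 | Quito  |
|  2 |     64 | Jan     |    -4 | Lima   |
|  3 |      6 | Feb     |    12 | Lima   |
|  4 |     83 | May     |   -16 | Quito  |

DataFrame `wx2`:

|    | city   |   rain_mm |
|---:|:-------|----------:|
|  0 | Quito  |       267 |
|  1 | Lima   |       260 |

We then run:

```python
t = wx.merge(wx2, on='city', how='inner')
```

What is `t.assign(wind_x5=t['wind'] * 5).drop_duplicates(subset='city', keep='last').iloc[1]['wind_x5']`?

merge on 'city' (how='inner') → 5 rows:
   wind month  low   city  rain_mm
0    77   Nov  -13  Quito      267
1    35   Nov    6  Quito      267
2    64   Jan   -4   Lima      260
3     6   Feb   12   Lima      260
4    83   May  -16  Quito      267
add column wind_x5 = t['wind'] * 5:
   wind month  low   city  rain_mm  wind_x5
0    77   Nov  -13  Quito      267      385
1    35   Nov    6  Quito      267      175
2    64   Jan   -4   Lima      260      320
3     6   Feb   12   Lima      260       30
4    83   May  -16  Quito      267      415
drop duplicate city (keep=last):
   wind month  low   city  rain_mm  wind_x5
3     6   Feb   12   Lima      260       30
4    83   May  -16  Quito      267      415
Then the value at position 1, column 'wind_x5': 415

415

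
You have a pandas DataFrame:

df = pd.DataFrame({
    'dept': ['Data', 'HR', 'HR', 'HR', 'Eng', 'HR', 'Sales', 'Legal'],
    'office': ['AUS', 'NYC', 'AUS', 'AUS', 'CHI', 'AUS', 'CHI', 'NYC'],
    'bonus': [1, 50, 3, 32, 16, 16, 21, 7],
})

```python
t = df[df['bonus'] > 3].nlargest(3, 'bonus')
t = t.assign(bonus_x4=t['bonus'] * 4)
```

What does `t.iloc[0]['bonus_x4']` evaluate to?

200

filter rows where bonus > 3:
    dept office  bonus
1     HR    NYC     50
3     HR    AUS     32
4    Eng    CHI     16
5     HR    AUS     16
6  Sales    CHI     21
7  Legal    NYC      7
take 3 rows with largest bonus:
    dept office  bonus
1     HR    NYC     50
3     HR    AUS     32
6  Sales    CHI     21
add column bonus_x4 = t['bonus'] * 4:
    dept office  bonus  bonus_x4
1     HR    NYC     50       200
3     HR    AUS     32       128
6  Sales    CHI     21        84
Finally, value at position 0, column 'bonus_x4' = 200.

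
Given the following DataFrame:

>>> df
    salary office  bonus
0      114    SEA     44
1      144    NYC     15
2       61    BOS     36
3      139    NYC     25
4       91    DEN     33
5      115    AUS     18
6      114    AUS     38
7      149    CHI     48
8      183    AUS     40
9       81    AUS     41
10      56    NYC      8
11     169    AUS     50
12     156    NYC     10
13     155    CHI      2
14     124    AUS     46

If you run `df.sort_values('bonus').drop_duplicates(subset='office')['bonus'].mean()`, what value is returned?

23.5

sort by bonus:
    salary office  bonus
13     155    CHI      2
10      56    NYC      8
12     156    NYC     10
1      144    NYC     15
5      115    AUS     18
3      139    NYC     25
4       91    DEN     33
2       61    BOS     36
6      114    AUS     38
8      183    AUS     40
9       81    AUS     41
0      114    SEA     44
14     124    AUS     46
7      149    CHI     48
11     169    AUS     50
drop duplicate office (keep=first):
    salary office  bonus
13     155    CHI      2
10      56    NYC      8
5      115    AUS     18
4       91    DEN     33
2       61    BOS     36
0      114    SEA     44
Finally, mean of column 'bonus' = 23.5.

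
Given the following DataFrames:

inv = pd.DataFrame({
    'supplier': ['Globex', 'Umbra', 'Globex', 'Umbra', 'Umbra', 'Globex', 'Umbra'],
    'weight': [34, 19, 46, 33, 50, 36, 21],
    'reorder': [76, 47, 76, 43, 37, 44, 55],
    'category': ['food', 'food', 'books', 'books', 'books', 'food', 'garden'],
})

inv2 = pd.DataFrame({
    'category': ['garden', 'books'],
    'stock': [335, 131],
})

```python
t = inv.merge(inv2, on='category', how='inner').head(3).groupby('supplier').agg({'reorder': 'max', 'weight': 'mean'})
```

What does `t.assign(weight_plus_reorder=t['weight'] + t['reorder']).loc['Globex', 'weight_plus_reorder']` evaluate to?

merge on 'category' (how='inner') → 4 rows:
  supplier  weight  reorder category  stock
0   Globex      46       76    books    131
1    Umbra      33       43    books    131
2    Umbra      50       37    books    131
3    Umbra      21       55   garden    335
take first 3 rows:
  supplier  weight  reorder category  stock
0   Globex      46       76    books    131
1    Umbra      33       43    books    131
2    Umbra      50       37    books    131
group by supplier: max(reorder), mean(weight):
          reorder  weight
supplier                 
Globex         76    46.0
Umbra          43    41.5
add column weight_plus_reorder = t['weight'] + t['reorder']:
          reorder  weight  weight_plus_reorder
supplier                                      
Globex         76    46.0                122.0
Umbra          43    41.5                 84.5

122.0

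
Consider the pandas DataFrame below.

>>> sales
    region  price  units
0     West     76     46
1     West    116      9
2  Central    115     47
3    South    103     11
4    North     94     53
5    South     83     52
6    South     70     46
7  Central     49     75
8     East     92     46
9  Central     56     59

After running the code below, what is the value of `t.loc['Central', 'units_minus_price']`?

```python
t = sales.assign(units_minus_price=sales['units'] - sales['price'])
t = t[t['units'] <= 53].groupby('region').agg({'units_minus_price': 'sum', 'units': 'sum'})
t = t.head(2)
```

-68

add column units_minus_price = sales['units'] - sales['price']:
    region  price  units  units_minus_price
0     West     76     46                -30
1     West    116      9               -107
2  Central    115     47                -68
3    South    103     11                -92
4    North     94     53                -41
5    South     83     52                -31
6    South     70     46                -24
7  Central     49     75                 26
8     East     92     46                -46
9  Central     56     59                  3
filter rows where units <= 53:
    region  price  units  units_minus_price
0     West     76     46                -30
1     West    116      9               -107
2  Central    115     47                -68
3    South    103     11                -92
4    North     94     53                -41
5    South     83     52                -31
6    South     70     46                -24
8     East     92     46                -46
group by region: sum(units_minus_price), sum(units):
         units_minus_price  units
region                           
Central                -68     47
East                   -46     46
North                  -41     53
South                 -147    109
West                  -137     55
take first 2 rows:
         units_minus_price  units
region                           
Central                -68     47
East                   -46     46
Finally, value at row 'Central', column 'units_minus_price' = -68.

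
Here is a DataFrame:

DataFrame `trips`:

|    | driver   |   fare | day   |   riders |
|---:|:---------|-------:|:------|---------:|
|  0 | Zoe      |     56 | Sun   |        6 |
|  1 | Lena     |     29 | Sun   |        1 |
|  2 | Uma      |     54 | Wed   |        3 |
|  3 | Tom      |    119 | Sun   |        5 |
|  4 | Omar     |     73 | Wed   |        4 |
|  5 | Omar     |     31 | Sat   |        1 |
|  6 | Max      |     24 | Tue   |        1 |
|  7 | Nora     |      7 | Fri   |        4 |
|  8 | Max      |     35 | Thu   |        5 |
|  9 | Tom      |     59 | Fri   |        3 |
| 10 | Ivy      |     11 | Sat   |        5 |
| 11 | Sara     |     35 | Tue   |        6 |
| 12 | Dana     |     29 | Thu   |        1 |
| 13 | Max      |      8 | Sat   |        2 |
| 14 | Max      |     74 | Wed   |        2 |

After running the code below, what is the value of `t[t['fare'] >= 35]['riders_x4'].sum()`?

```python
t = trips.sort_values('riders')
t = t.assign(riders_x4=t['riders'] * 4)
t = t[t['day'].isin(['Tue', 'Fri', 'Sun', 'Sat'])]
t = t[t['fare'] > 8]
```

80

sort by riders:
   driver  fare  day  riders
1    Lena    29  Sun       1
5    Omar    31  Sat       1
6     Max    24  Tue       1
12   Dana    29  Thu       1
13    Max     8  Sat       2
14    Max    74  Wed       2
2     Uma    54  Wed       3
9     Tom    59  Fri       3
4    Omar    73  Wed       4
7    Nora     7  Fri       4
3     Tom   119  Sun       5
8     Max    35  Thu       5
10    Ivy    11  Sat       5
0     Zoe    56  Sun       6
11   Sara    35  Tue       6
add column riders_x4 = t['riders'] * 4:
   driver  fare  day  riders  riders_x4
1    Lena    29  Sun       1          4
5    Omar    31  Sat       1          4
6     Max    24  Tue       1          4
12   Dana    29  Thu       1          4
13    Max     8  Sat       2          8
14    Max    74  Wed       2          8
2     Uma    54  Wed       3         12
9     Tom    59  Fri       3         12
4    Omar    73  Wed       4         16
7    Nora     7  Fri       4         16
3     Tom   119  Sun       5         20
8     Max    35  Thu       5         20
10    Ivy    11  Sat       5         20
0     Zoe    56  Sun       6         24
11   Sara    35  Tue       6         24
filter rows where day in ['Tue', 'Fri', 'Sun', 'Sat']:
   driver  fare  day  riders  riders_x4
1    Lena    29  Sun       1          4
5    Omar    31  Sat       1          4
6     Max    24  Tue       1          4
13    Max     8  Sat       2          8
9     Tom    59  Fri       3         12
7    Nora     7  Fri       4         16
3     Tom   119  Sun       5         20
10    Ivy    11  Sat       5         20
0     Zoe    56  Sun       6         24
11   Sara    35  Tue       6         24
filter rows where fare > 8:
   driver  fare  day  riders  riders_x4
1    Lena    29  Sun       1          4
5    Omar    31  Sat       1          4
6     Max    24  Tue       1          4
9     Tom    59  Fri       3         12
3     Tom   119  Sun       5         20
10    Ivy    11  Sat       5         20
0     Zoe    56  Sun       6         24
11   Sara    35  Tue       6         24
filter rows where fare >= 35:
   driver  fare  day  riders  riders_x4
9     Tom    59  Fri       3         12
3     Tom   119  Sun       5         20
0     Zoe    56  Sun       6         24
11   Sara    35  Tue       6         24
Then the sum of column 'riders_x4': 80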